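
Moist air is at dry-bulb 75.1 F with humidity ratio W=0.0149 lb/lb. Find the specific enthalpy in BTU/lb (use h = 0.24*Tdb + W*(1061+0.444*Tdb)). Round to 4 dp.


h = 0.24*75.1 + 0.0149*(1061+0.444*75.1) = 34.3297 BTU/lb

34.3297 BTU/lb


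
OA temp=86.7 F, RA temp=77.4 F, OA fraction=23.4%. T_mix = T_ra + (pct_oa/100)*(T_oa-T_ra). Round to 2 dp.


T_mix = 77.4 + (23.4/100)*(86.7-77.4) = 79.58 F

79.58 F


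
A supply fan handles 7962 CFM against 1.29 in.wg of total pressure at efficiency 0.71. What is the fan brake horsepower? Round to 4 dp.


BHP = 7962 * 1.29 / (6356 * 0.71) = 2.2760 hp

2.2760 hp


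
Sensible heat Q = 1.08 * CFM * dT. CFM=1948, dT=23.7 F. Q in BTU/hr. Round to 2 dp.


Q = 1.08 * 1948 * 23.7 = 49861.01 BTU/hr

49861.01 BTU/hr


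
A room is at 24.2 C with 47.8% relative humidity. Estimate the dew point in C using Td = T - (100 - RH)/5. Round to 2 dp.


Td = 24.2 - (100-47.8)/5 = 13.76 C

13.76 C


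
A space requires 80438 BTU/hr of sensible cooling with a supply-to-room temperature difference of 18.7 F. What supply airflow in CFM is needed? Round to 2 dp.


CFM = 80438 / (1.08 * 18.7) = 3982.87

3982.87 CFM


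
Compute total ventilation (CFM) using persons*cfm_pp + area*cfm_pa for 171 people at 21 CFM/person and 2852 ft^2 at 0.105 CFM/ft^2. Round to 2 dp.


Total = 171*21 + 2852*0.105 = 3890.46 CFM

3890.46 CFM


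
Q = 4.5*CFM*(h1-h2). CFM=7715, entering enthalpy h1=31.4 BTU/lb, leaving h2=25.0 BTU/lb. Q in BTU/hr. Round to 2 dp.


Q = 4.5 * 7715 * (31.4 - 25.0) = 222192.00 BTU/hr

222192.00 BTU/hr


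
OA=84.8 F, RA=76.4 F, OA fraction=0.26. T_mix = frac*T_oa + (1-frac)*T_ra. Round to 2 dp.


T_mix = 0.26*84.8 + 0.74*76.4 = 78.58 F

78.58 F


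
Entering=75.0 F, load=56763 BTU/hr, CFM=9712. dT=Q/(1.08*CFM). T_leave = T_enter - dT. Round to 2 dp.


dT = 56763/(1.08*9712) = 5.4117
T_leave = 75.0 - 5.4117 = 69.59 F

69.59 F


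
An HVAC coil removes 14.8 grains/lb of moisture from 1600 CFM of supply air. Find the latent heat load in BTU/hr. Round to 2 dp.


Q = 0.68 * 1600 * 14.8 = 16102.40 BTU/hr

16102.40 BTU/hr


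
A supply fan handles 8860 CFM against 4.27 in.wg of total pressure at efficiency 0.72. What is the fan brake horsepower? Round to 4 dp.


BHP = 8860 * 4.27 / (6356 * 0.72) = 8.2669 hp

8.2669 hp


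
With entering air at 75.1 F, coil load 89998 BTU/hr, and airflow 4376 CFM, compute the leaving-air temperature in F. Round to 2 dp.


dT = 89998/(1.08*4376) = 19.0428
T_leave = 75.1 - 19.0428 = 56.06 F

56.06 F


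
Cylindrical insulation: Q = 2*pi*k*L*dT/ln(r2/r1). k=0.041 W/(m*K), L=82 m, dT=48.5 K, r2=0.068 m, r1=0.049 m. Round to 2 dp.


Q = 2*pi*0.041*82*48.5/ln(0.068/0.049) = 3126.51 W

3126.51 W


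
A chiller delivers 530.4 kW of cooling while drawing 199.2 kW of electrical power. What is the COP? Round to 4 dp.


COP = 530.4 / 199.2 = 2.6627

2.6627


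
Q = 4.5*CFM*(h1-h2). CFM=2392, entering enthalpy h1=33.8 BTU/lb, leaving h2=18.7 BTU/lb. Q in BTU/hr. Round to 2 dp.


Q = 4.5 * 2392 * (33.8 - 18.7) = 162536.40 BTU/hr

162536.40 BTU/hr


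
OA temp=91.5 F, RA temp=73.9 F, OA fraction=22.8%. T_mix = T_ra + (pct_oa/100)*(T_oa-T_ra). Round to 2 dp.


T_mix = 73.9 + (22.8/100)*(91.5-73.9) = 77.91 F

77.91 F


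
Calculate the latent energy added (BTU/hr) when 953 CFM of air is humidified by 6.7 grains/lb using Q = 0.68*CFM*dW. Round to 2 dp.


Q = 0.68 * 953 * 6.7 = 4341.87 BTU/hr

4341.87 BTU/hr


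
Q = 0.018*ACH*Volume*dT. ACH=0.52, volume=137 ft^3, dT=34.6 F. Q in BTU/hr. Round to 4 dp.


Q = 0.018 * 0.52 * 137 * 34.6 = 44.3683 BTU/hr

44.3683 BTU/hr


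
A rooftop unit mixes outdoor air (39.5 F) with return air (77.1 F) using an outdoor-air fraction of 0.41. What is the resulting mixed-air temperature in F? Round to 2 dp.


T_mix = 0.41*39.5 + 0.59*77.1 = 61.68 F

61.68 F


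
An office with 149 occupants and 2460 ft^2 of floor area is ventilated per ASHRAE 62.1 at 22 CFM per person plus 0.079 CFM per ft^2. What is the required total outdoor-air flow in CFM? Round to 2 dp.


Total = 149*22 + 2460*0.079 = 3472.34 CFM

3472.34 CFM


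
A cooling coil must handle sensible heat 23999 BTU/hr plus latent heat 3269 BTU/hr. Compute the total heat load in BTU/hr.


Qt = 23999 + 3269 = 27268 BTU/hr

27268 BTU/hr


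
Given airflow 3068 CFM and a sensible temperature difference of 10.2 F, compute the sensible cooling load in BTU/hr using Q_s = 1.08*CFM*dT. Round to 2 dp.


Q = 1.08 * 3068 * 10.2 = 33797.09 BTU/hr

33797.09 BTU/hr


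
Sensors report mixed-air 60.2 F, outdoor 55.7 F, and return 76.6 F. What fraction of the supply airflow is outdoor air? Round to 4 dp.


frac = (60.2 - 76.6) / (55.7 - 76.6) = 0.7847

0.7847


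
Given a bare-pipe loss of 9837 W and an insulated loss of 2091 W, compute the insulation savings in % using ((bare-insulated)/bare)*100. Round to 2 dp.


Savings = ((9837-2091)/9837)*100 = 78.74 %

78.74 %


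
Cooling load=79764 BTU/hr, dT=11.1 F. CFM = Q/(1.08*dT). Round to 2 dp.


CFM = 79764 / (1.08 * 11.1) = 6653.65

6653.65 CFM


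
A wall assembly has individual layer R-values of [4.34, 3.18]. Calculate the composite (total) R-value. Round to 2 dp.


R_total = 4.34 + 3.18 = 7.52

7.52


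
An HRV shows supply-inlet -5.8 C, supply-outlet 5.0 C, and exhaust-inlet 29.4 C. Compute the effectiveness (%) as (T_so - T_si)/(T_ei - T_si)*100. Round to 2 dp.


eff = (5.0-(-5.8))/(29.4-(-5.8))*100 = 30.68 %

30.68 %


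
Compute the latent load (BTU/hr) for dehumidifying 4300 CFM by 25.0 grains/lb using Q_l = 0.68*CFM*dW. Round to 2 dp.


Q = 0.68 * 4300 * 25.0 = 73100.00 BTU/hr

73100.00 BTU/hr


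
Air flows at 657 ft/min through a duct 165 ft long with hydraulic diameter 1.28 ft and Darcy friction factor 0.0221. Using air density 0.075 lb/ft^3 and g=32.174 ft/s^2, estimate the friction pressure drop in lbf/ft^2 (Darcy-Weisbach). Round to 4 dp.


v_fps = 657/60 = 10.95 ft/s
dp = 0.0221*(165/1.28)*0.075*10.95^2/(2*32.174) = 0.3981 lbf/ft^2

0.3981 lbf/ft^2


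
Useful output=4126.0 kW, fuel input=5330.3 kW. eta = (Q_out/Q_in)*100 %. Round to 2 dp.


eta = (4126.0/5330.3)*100 = 77.41 %

77.41 %


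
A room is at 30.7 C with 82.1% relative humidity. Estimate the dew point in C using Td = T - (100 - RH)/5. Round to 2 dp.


Td = 30.7 - (100-82.1)/5 = 27.12 C

27.12 C


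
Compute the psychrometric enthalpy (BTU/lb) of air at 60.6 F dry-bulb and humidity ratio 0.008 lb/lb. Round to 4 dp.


h = 0.24*60.6 + 0.008*(1061+0.444*60.6) = 23.2473 BTU/lb

23.2473 BTU/lb


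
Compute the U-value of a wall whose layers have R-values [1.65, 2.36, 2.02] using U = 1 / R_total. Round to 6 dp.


R_total = 1.65 + 2.36 + 2.02 = 6.03
U = 1/6.03 = 0.165837

0.165837


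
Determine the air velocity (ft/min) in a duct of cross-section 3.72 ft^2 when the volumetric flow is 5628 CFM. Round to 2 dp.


V = 5628 / 3.72 = 1512.90 ft/min

1512.90 ft/min


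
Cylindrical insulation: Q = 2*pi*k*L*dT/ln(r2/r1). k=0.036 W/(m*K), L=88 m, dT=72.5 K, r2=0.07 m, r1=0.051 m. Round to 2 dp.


Q = 2*pi*0.036*88*72.5/ln(0.07/0.051) = 4557.19 W

4557.19 W


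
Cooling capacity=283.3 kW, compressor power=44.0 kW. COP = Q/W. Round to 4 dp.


COP = 283.3 / 44.0 = 6.4386

6.4386


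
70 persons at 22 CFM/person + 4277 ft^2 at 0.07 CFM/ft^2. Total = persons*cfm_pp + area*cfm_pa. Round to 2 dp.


Total = 70*22 + 4277*0.07 = 1839.39 CFM

1839.39 CFM


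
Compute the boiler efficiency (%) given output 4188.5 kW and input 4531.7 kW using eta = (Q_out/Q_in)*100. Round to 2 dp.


eta = (4188.5/4531.7)*100 = 92.43 %

92.43 %


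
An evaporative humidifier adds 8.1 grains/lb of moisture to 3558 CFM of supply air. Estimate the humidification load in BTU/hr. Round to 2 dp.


Q = 0.68 * 3558 * 8.1 = 19597.46 BTU/hr

19597.46 BTU/hr


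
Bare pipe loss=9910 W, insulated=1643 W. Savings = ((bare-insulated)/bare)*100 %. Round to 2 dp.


Savings = ((9910-1643)/9910)*100 = 83.42 %

83.42 %


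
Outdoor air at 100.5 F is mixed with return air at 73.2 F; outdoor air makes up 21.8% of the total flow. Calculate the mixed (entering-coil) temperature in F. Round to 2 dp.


T_mix = 73.2 + (21.8/100)*(100.5-73.2) = 79.15 F

79.15 F


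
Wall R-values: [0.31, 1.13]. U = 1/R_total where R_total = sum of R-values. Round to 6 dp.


R_total = 0.31 + 1.13 = 1.44
U = 1/1.44 = 0.694444

0.694444


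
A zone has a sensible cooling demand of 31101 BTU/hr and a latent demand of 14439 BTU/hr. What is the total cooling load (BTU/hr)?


Qt = 31101 + 14439 = 45540 BTU/hr

45540 BTU/hr


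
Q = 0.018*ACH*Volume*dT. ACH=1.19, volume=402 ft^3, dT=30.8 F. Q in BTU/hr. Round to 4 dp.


Q = 0.018 * 1.19 * 402 * 30.8 = 265.2139 BTU/hr

265.2139 BTU/hr


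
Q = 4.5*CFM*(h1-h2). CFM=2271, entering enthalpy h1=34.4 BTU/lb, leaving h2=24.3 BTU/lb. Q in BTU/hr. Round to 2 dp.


Q = 4.5 * 2271 * (34.4 - 24.3) = 103216.95 BTU/hr

103216.95 BTU/hr


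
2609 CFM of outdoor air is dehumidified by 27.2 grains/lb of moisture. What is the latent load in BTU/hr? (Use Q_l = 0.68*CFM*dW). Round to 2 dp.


Q = 0.68 * 2609 * 27.2 = 48256.06 BTU/hr

48256.06 BTU/hr


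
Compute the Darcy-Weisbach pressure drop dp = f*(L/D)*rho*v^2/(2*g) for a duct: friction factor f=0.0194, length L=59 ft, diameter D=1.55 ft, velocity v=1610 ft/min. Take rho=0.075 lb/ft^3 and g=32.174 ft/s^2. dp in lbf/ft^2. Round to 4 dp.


v_fps = 1610/60 = 26.8333 ft/s
dp = 0.0194*(59/1.55)*0.075*26.8333^2/(2*32.174) = 0.6197 lbf/ft^2

0.6197 lbf/ft^2


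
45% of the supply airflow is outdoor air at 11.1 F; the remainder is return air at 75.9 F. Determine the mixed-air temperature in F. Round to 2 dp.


T_mix = 0.45*11.1 + 0.55*75.9 = 46.74 F

46.74 F


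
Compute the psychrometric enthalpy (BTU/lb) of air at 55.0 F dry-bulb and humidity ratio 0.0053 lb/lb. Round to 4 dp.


h = 0.24*55.0 + 0.0053*(1061+0.444*55.0) = 18.9527 BTU/lb

18.9527 BTU/lb


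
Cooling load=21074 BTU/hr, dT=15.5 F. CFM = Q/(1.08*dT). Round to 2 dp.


CFM = 21074 / (1.08 * 15.5) = 1258.90

1258.90 CFM


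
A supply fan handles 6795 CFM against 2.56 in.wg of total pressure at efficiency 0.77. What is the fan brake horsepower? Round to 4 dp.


BHP = 6795 * 2.56 / (6356 * 0.77) = 3.5543 hp

3.5543 hp


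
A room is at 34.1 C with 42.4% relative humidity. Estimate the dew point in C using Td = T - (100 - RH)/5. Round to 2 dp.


Td = 34.1 - (100-42.4)/5 = 22.58 C

22.58 C


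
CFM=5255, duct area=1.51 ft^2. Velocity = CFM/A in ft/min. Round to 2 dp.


V = 5255 / 1.51 = 3480.13 ft/min

3480.13 ft/min


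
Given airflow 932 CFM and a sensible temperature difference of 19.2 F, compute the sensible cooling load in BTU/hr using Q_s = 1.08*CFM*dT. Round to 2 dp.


Q = 1.08 * 932 * 19.2 = 19325.95 BTU/hr

19325.95 BTU/hr


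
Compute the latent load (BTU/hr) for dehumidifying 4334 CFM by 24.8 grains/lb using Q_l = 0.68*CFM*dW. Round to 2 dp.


Q = 0.68 * 4334 * 24.8 = 73088.58 BTU/hr

73088.58 BTU/hr


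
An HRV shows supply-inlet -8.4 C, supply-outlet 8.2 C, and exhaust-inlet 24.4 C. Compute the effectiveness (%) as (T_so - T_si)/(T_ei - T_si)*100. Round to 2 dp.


eff = (8.2-(-8.4))/(24.4-(-8.4))*100 = 50.61 %

50.61 %


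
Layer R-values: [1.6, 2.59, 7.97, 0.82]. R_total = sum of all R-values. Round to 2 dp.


R_total = 1.6 + 2.59 + 7.97 + 0.82 = 12.98

12.98


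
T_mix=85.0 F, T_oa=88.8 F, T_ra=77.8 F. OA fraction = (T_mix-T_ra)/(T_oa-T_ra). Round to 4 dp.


frac = (85.0 - 77.8) / (88.8 - 77.8) = 0.6545

0.6545


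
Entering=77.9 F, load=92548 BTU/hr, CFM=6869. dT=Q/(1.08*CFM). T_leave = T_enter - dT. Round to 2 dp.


dT = 92548/(1.08*6869) = 12.4753
T_leave = 77.9 - 12.4753 = 65.42 F

65.42 F


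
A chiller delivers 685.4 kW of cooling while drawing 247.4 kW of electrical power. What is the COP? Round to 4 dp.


COP = 685.4 / 247.4 = 2.7704

2.7704


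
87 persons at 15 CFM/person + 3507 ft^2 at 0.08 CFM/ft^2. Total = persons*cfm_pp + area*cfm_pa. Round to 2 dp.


Total = 87*15 + 3507*0.08 = 1585.56 CFM

1585.56 CFM


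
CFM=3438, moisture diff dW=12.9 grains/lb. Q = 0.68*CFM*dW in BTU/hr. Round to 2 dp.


Q = 0.68 * 3438 * 12.9 = 30158.14 BTU/hr

30158.14 BTU/hr


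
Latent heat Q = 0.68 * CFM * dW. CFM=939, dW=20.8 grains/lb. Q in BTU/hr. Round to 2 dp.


Q = 0.68 * 939 * 20.8 = 13281.22 BTU/hr

13281.22 BTU/hr


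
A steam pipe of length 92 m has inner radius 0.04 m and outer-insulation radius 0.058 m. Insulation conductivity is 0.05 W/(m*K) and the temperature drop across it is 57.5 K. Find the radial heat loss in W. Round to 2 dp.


Q = 2*pi*0.05*92*57.5/ln(0.058/0.04) = 4472.73 W

4472.73 W


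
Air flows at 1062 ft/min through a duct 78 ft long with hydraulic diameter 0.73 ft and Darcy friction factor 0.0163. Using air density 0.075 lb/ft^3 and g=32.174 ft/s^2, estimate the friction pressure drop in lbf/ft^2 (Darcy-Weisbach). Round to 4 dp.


v_fps = 1062/60 = 17.7 ft/s
dp = 0.0163*(78/0.73)*0.075*17.7^2/(2*32.174) = 0.6360 lbf/ft^2

0.6360 lbf/ft^2


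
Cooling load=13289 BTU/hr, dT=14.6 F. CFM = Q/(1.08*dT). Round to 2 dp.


CFM = 13289 / (1.08 * 14.6) = 842.78

842.78 CFM


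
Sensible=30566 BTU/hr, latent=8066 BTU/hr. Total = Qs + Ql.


Qt = 30566 + 8066 = 38632 BTU/hr

38632 BTU/hr


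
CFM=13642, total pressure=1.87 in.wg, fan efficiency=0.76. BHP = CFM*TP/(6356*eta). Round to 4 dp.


BHP = 13642 * 1.87 / (6356 * 0.76) = 5.2811 hp

5.2811 hp


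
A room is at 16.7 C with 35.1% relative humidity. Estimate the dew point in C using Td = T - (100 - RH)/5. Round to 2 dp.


Td = 16.7 - (100-35.1)/5 = 3.72 C

3.72 C


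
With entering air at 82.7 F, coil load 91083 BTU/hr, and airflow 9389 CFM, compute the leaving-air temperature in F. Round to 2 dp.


dT = 91083/(1.08*9389) = 8.9824
T_leave = 82.7 - 8.9824 = 73.72 F

73.72 F


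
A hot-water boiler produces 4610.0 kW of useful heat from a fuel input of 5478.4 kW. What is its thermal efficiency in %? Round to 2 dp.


eta = (4610.0/5478.4)*100 = 84.15 %

84.15 %


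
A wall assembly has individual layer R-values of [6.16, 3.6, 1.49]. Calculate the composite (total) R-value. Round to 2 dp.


R_total = 6.16 + 3.6 + 1.49 = 11.25

11.25


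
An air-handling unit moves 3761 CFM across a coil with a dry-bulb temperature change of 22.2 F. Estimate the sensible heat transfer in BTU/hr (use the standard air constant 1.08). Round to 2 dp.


Q = 1.08 * 3761 * 22.2 = 90173.74 BTU/hr

90173.74 BTU/hr


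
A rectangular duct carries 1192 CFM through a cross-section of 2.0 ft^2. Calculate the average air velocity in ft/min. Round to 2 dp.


V = 1192 / 2.0 = 596.00 ft/min

596.00 ft/min


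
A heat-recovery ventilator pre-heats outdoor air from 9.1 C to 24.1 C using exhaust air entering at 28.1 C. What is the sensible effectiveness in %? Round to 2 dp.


eff = (24.1-9.1)/(28.1-9.1)*100 = 78.95 %

78.95 %


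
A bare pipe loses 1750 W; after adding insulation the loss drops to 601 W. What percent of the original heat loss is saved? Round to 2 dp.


Savings = ((1750-601)/1750)*100 = 65.66 %

65.66 %


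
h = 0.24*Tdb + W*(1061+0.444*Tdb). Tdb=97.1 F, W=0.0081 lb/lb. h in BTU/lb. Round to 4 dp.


h = 0.24*97.1 + 0.0081*(1061+0.444*97.1) = 32.2473 BTU/lb

32.2473 BTU/lb


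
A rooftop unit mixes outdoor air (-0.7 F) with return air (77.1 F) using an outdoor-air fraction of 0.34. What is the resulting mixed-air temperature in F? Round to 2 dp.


T_mix = 0.34*(-0.7) + 0.66*77.1 = 50.65 F

50.65 F


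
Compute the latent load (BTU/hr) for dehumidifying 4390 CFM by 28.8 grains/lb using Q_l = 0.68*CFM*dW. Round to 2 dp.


Q = 0.68 * 4390 * 28.8 = 85973.76 BTU/hr

85973.76 BTU/hr


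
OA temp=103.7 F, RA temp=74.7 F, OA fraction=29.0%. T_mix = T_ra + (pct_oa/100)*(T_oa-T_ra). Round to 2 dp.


T_mix = 74.7 + (29.0/100)*(103.7-74.7) = 83.11 F

83.11 F


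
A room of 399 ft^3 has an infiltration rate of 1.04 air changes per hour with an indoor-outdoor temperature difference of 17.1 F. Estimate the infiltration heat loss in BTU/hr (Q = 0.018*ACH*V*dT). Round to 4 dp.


Q = 0.018 * 1.04 * 399 * 17.1 = 127.7247 BTU/hr

127.7247 BTU/hr


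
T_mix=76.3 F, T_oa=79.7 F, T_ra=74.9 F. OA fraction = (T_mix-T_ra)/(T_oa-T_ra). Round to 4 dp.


frac = (76.3 - 74.9) / (79.7 - 74.9) = 0.2917

0.2917


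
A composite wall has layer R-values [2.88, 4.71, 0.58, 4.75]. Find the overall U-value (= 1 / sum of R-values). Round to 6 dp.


R_total = 2.88 + 4.71 + 0.58 + 4.75 = 12.92
U = 1/12.92 = 0.077399

0.077399


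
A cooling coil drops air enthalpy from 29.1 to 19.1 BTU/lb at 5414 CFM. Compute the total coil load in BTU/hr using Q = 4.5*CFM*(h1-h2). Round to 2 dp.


Q = 4.5 * 5414 * (29.1 - 19.1) = 243630.00 BTU/hr

243630.00 BTU/hr


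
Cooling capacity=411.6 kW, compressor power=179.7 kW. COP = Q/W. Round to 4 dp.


COP = 411.6 / 179.7 = 2.2905

2.2905


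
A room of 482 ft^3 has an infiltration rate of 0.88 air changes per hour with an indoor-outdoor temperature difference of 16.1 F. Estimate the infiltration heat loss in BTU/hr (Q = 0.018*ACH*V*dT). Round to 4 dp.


Q = 0.018 * 0.88 * 482 * 16.1 = 122.9216 BTU/hr

122.9216 BTU/hr


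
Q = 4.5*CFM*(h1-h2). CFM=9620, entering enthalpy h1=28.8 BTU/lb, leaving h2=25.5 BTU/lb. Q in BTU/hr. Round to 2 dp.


Q = 4.5 * 9620 * (28.8 - 25.5) = 142857.00 BTU/hr

142857.00 BTU/hr


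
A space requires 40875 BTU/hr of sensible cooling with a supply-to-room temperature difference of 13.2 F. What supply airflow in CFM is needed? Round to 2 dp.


CFM = 40875 / (1.08 * 13.2) = 2867.21

2867.21 CFM


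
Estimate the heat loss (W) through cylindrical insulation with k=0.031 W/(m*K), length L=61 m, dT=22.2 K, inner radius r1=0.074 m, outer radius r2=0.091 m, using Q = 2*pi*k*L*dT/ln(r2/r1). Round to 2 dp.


Q = 2*pi*0.031*61*22.2/ln(0.091/0.074) = 1275.51 W

1275.51 W


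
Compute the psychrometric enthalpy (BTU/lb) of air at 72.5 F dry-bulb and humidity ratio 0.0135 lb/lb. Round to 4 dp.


h = 0.24*72.5 + 0.0135*(1061+0.444*72.5) = 32.1581 BTU/lb

32.1581 BTU/lb


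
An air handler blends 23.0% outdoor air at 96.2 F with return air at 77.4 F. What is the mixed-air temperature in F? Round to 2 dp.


T_mix = 77.4 + (23.0/100)*(96.2-77.4) = 81.72 F

81.72 F


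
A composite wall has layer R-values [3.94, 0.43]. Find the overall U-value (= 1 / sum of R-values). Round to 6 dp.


R_total = 3.94 + 0.43 = 4.37
U = 1/4.37 = 0.228833

0.228833


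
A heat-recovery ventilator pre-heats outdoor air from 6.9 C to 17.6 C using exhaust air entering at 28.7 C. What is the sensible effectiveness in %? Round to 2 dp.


eff = (17.6-6.9)/(28.7-6.9)*100 = 49.08 %

49.08 %


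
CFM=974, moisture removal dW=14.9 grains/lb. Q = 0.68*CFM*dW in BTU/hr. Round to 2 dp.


Q = 0.68 * 974 * 14.9 = 9868.57 BTU/hr

9868.57 BTU/hr


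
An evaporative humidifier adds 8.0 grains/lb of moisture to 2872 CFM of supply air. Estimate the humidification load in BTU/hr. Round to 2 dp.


Q = 0.68 * 2872 * 8.0 = 15623.68 BTU/hr

15623.68 BTU/hr


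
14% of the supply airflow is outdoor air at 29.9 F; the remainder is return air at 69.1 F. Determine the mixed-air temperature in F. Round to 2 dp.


T_mix = 0.14*29.9 + 0.86*69.1 = 63.61 F

63.61 F


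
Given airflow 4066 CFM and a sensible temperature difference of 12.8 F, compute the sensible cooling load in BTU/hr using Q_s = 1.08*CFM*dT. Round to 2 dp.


Q = 1.08 * 4066 * 12.8 = 56208.38 BTU/hr

56208.38 BTU/hr


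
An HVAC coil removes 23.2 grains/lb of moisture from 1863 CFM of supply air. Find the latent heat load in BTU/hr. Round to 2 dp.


Q = 0.68 * 1863 * 23.2 = 29390.69 BTU/hr

29390.69 BTU/hr


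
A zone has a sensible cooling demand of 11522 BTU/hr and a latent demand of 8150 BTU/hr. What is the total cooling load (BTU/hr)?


Qt = 11522 + 8150 = 19672 BTU/hr

19672 BTU/hr


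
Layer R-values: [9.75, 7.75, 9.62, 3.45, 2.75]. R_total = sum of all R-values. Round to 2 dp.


R_total = 9.75 + 7.75 + 9.62 + 3.45 + 2.75 = 33.32

33.32


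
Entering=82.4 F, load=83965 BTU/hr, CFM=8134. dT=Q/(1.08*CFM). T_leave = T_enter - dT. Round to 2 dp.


dT = 83965/(1.08*8134) = 9.5581
T_leave = 82.4 - 9.5581 = 72.84 F

72.84 F


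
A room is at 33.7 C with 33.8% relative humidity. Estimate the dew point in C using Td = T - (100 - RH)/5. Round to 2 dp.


Td = 33.7 - (100-33.8)/5 = 20.46 C

20.46 C


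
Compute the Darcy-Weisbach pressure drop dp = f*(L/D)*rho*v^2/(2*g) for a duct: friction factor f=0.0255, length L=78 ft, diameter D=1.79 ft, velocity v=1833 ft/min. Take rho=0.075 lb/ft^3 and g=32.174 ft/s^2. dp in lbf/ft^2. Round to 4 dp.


v_fps = 1833/60 = 30.55 ft/s
dp = 0.0255*(78/1.79)*0.075*30.55^2/(2*32.174) = 1.2087 lbf/ft^2

1.2087 lbf/ft^2


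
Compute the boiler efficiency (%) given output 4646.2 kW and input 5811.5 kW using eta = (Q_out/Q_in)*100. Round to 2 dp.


eta = (4646.2/5811.5)*100 = 79.95 %

79.95 %


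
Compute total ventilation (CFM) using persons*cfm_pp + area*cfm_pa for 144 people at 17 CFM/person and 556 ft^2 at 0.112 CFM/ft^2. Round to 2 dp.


Total = 144*17 + 556*0.112 = 2510.27 CFM

2510.27 CFM


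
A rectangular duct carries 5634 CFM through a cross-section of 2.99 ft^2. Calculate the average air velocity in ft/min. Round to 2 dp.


V = 5634 / 2.99 = 1884.28 ft/min

1884.28 ft/min


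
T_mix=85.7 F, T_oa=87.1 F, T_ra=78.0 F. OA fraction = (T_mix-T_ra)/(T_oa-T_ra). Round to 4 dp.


frac = (85.7 - 78.0) / (87.1 - 78.0) = 0.8462

0.8462


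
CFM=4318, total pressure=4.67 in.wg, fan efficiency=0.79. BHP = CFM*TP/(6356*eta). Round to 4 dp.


BHP = 4318 * 4.67 / (6356 * 0.79) = 4.0160 hp

4.0160 hp


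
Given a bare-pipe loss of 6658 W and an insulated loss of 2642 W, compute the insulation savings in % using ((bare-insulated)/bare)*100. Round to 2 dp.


Savings = ((6658-2642)/6658)*100 = 60.32 %

60.32 %


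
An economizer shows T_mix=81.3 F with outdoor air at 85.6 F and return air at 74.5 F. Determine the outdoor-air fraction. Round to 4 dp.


frac = (81.3 - 74.5) / (85.6 - 74.5) = 0.6126

0.6126


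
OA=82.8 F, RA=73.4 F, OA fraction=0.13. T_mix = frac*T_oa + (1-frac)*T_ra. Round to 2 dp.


T_mix = 0.13*82.8 + 0.87*73.4 = 74.62 F

74.62 F


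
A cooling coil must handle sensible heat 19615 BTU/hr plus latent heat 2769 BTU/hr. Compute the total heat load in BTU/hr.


Qt = 19615 + 2769 = 22384 BTU/hr

22384 BTU/hr


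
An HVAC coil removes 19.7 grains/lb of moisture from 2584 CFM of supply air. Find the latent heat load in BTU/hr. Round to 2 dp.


Q = 0.68 * 2584 * 19.7 = 34615.26 BTU/hr

34615.26 BTU/hr


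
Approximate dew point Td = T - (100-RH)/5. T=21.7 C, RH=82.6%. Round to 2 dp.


Td = 21.7 - (100-82.6)/5 = 18.22 C

18.22 C


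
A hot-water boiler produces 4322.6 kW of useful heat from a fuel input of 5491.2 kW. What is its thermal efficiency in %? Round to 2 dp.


eta = (4322.6/5491.2)*100 = 78.72 %

78.72 %


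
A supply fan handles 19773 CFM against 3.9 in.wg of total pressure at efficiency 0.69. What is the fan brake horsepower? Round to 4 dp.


BHP = 19773 * 3.9 / (6356 * 0.69) = 17.5835 hp

17.5835 hp


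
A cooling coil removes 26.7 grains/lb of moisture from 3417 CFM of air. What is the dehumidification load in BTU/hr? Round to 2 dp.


Q = 0.68 * 3417 * 26.7 = 62039.05 BTU/hr

62039.05 BTU/hr


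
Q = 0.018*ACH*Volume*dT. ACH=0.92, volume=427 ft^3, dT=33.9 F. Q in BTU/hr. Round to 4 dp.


Q = 0.018 * 0.92 * 427 * 33.9 = 239.7110 BTU/hr

239.7110 BTU/hr


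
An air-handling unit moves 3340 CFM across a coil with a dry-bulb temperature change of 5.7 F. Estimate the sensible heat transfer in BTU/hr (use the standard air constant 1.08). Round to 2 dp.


Q = 1.08 * 3340 * 5.7 = 20561.04 BTU/hr

20561.04 BTU/hr


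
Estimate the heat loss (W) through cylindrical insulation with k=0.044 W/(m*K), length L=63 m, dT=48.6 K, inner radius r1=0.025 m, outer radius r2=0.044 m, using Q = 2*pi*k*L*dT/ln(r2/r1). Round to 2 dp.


Q = 2*pi*0.044*63*48.6/ln(0.044/0.025) = 1497.34 W

1497.34 W


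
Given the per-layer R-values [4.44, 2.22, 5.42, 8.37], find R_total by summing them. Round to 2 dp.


R_total = 4.44 + 2.22 + 5.42 + 8.37 = 20.45

20.45


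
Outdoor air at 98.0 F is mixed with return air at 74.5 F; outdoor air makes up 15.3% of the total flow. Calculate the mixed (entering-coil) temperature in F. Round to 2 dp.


T_mix = 74.5 + (15.3/100)*(98.0-74.5) = 78.10 F

78.10 F


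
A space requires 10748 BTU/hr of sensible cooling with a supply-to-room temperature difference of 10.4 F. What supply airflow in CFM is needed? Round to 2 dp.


CFM = 10748 / (1.08 * 10.4) = 956.91

956.91 CFM


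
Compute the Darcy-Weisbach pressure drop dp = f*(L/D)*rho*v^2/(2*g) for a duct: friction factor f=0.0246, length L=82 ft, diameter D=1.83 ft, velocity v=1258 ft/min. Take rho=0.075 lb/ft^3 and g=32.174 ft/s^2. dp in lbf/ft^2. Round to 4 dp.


v_fps = 1258/60 = 20.9667 ft/s
dp = 0.0246*(82/1.83)*0.075*20.9667^2/(2*32.174) = 0.5648 lbf/ft^2

0.5648 lbf/ft^2


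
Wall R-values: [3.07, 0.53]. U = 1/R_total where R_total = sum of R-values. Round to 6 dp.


R_total = 3.07 + 0.53 = 3.60
U = 1/3.60 = 0.277778

0.277778


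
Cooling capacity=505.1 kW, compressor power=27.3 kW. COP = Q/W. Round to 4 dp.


COP = 505.1 / 27.3 = 18.5018

18.5018


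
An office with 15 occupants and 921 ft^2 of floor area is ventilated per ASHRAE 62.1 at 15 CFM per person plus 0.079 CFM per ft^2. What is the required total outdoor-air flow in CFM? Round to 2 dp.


Total = 15*15 + 921*0.079 = 297.76 CFM

297.76 CFM


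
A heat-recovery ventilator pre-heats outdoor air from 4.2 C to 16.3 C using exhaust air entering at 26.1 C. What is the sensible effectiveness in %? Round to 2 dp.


eff = (16.3-4.2)/(26.1-4.2)*100 = 55.25 %

55.25 %


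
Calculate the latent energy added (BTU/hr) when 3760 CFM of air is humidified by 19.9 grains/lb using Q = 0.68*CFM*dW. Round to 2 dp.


Q = 0.68 * 3760 * 19.9 = 50880.32 BTU/hr

50880.32 BTU/hr


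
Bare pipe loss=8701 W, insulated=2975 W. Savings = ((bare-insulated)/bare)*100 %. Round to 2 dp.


Savings = ((8701-2975)/8701)*100 = 65.81 %

65.81 %


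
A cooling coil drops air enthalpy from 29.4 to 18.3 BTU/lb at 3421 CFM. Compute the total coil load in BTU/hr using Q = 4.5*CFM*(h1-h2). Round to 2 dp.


Q = 4.5 * 3421 * (29.4 - 18.3) = 170878.95 BTU/hr

170878.95 BTU/hr


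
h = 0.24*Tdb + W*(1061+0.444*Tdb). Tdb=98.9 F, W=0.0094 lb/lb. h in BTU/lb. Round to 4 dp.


h = 0.24*98.9 + 0.0094*(1061+0.444*98.9) = 34.1222 BTU/lb

34.1222 BTU/lb


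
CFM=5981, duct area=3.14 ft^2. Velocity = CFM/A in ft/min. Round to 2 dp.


V = 5981 / 3.14 = 1904.78 ft/min

1904.78 ft/min


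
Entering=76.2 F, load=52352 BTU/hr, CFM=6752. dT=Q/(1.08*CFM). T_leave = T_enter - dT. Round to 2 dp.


dT = 52352/(1.08*6752) = 7.1792
T_leave = 76.2 - 7.1792 = 69.02 F

69.02 F


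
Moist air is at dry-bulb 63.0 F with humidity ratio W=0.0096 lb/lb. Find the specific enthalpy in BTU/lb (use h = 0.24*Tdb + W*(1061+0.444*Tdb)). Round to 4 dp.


h = 0.24*63.0 + 0.0096*(1061+0.444*63.0) = 25.5741 BTU/lb

25.5741 BTU/lb


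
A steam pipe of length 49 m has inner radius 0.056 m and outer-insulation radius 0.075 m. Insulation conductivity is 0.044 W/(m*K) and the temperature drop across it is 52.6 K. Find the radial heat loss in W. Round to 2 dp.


Q = 2*pi*0.044*49*52.6/ln(0.075/0.056) = 2439.09 W

2439.09 W


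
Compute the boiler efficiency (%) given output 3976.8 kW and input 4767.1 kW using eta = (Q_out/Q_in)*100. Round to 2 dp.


eta = (3976.8/4767.1)*100 = 83.42 %

83.42 %


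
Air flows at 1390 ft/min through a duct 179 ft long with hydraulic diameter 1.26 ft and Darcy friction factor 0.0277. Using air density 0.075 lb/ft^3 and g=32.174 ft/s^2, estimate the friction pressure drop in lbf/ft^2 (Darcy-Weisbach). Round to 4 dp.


v_fps = 1390/60 = 23.1667 ft/s
dp = 0.0277*(179/1.26)*0.075*23.1667^2/(2*32.174) = 2.4616 lbf/ft^2

2.4616 lbf/ft^2


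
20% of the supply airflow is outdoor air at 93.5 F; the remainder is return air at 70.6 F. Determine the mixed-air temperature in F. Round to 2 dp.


T_mix = 0.2*93.5 + 0.8*70.6 = 75.18 F

75.18 F


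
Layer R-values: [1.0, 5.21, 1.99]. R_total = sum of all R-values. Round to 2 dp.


R_total = 1.0 + 5.21 + 1.99 = 8.20

8.20


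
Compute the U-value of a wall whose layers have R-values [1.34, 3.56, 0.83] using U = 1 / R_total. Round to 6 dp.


R_total = 1.34 + 3.56 + 0.83 = 5.73
U = 1/5.73 = 0.174520

0.174520


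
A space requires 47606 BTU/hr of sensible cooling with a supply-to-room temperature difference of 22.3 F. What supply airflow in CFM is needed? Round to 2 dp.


CFM = 47606 / (1.08 * 22.3) = 1976.67

1976.67 CFM


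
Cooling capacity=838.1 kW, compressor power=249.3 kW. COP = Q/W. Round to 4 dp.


COP = 838.1 / 249.3 = 3.3618

3.3618


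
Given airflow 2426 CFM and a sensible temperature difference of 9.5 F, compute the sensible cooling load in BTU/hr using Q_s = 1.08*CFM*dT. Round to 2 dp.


Q = 1.08 * 2426 * 9.5 = 24890.76 BTU/hr

24890.76 BTU/hr


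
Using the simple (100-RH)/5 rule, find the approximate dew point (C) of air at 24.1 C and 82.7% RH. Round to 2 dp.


Td = 24.1 - (100-82.7)/5 = 20.64 C

20.64 C


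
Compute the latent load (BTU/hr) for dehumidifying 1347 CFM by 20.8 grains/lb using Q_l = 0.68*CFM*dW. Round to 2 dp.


Q = 0.68 * 1347 * 20.8 = 19051.97 BTU/hr

19051.97 BTU/hr


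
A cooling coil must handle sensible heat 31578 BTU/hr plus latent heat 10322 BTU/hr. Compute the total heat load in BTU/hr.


Qt = 31578 + 10322 = 41900 BTU/hr

41900 BTU/hr


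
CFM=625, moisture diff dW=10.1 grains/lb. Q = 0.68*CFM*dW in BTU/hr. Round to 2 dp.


Q = 0.68 * 625 * 10.1 = 4292.50 BTU/hr

4292.50 BTU/hr


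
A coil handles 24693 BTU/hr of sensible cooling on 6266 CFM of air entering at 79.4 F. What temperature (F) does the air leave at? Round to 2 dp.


dT = 24693/(1.08*6266) = 3.6489
T_leave = 79.4 - 3.6489 = 75.75 F

75.75 F


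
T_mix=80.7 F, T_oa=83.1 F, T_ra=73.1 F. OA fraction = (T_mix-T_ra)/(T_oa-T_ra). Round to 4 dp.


frac = (80.7 - 73.1) / (83.1 - 73.1) = 0.7600

0.7600


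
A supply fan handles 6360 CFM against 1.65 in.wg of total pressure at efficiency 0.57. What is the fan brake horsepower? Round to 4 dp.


BHP = 6360 * 1.65 / (6356 * 0.57) = 2.8966 hp

2.8966 hp


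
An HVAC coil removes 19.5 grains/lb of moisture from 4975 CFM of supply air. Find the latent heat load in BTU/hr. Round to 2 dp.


Q = 0.68 * 4975 * 19.5 = 65968.50 BTU/hr

65968.50 BTU/hr


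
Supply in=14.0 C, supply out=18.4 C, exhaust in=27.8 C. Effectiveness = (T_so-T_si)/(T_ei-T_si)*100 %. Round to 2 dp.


eff = (18.4-14.0)/(27.8-14.0)*100 = 31.88 %

31.88 %


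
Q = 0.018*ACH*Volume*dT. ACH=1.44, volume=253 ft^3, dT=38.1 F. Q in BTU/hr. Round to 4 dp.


Q = 0.018 * 1.44 * 253 * 38.1 = 249.8507 BTU/hr

249.8507 BTU/hr


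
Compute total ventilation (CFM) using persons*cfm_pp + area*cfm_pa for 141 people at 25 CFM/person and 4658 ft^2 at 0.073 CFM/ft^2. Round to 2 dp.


Total = 141*25 + 4658*0.073 = 3865.03 CFM

3865.03 CFM


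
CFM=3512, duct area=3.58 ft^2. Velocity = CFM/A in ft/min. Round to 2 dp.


V = 3512 / 3.58 = 981.01 ft/min

981.01 ft/min


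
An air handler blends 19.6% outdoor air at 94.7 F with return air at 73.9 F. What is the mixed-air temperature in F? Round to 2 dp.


T_mix = 73.9 + (19.6/100)*(94.7-73.9) = 77.98 F

77.98 F


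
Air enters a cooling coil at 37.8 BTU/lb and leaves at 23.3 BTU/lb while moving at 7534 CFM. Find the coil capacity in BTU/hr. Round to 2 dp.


Q = 4.5 * 7534 * (37.8 - 23.3) = 491593.50 BTU/hr

491593.50 BTU/hr


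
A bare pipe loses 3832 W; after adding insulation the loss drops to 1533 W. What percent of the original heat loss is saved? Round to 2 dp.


Savings = ((3832-1533)/3832)*100 = 59.99 %

59.99 %


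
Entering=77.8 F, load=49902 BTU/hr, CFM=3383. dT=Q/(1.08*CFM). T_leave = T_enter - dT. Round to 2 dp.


dT = 49902/(1.08*3383) = 13.6582
T_leave = 77.8 - 13.6582 = 64.14 F

64.14 F


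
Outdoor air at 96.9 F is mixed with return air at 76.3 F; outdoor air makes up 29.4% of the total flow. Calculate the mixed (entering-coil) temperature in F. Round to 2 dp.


T_mix = 76.3 + (29.4/100)*(96.9-76.3) = 82.36 F

82.36 F


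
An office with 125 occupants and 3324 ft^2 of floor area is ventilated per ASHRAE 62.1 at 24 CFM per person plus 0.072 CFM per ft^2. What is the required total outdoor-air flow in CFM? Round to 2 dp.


Total = 125*24 + 3324*0.072 = 3239.33 CFM

3239.33 CFM


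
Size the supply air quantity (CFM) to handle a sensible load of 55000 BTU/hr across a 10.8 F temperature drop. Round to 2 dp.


CFM = 55000 / (1.08 * 10.8) = 4715.36

4715.36 CFM


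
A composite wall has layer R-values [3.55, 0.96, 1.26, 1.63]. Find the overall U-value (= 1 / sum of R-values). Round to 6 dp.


R_total = 3.55 + 0.96 + 1.26 + 1.63 = 7.40
U = 1/7.40 = 0.135135

0.135135


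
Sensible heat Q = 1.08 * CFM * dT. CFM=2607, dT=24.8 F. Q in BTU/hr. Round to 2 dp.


Q = 1.08 * 2607 * 24.8 = 69825.89 BTU/hr

69825.89 BTU/hr


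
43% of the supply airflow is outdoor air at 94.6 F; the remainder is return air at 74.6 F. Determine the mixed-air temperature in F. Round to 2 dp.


T_mix = 0.43*94.6 + 0.57*74.6 = 83.20 F

83.20 F


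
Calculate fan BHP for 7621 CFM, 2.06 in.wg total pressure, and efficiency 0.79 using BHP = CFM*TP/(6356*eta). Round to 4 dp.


BHP = 7621 * 2.06 / (6356 * 0.79) = 3.1266 hp

3.1266 hp


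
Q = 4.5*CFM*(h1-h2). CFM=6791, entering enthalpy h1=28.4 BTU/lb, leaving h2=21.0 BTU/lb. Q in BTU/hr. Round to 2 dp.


Q = 4.5 * 6791 * (28.4 - 21.0) = 226140.30 BTU/hr

226140.30 BTU/hr


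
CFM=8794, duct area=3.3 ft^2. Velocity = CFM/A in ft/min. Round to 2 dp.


V = 8794 / 3.3 = 2664.85 ft/min

2664.85 ft/min


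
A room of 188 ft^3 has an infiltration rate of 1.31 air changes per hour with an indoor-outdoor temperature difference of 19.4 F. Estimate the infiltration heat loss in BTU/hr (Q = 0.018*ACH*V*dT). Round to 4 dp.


Q = 0.018 * 1.31 * 188 * 19.4 = 86.0010 BTU/hr

86.0010 BTU/hr


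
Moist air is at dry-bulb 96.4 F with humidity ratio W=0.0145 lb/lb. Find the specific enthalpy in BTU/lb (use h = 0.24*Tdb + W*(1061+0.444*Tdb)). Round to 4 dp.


h = 0.24*96.4 + 0.0145*(1061+0.444*96.4) = 39.1411 BTU/lb

39.1411 BTU/lb


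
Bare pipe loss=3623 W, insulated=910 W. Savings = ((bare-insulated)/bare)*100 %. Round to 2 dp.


Savings = ((3623-910)/3623)*100 = 74.88 %

74.88 %


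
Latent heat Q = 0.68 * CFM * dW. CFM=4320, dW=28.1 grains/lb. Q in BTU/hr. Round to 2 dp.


Q = 0.68 * 4320 * 28.1 = 82546.56 BTU/hr

82546.56 BTU/hr


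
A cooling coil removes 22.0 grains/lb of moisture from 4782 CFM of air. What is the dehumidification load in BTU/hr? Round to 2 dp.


Q = 0.68 * 4782 * 22.0 = 71538.72 BTU/hr

71538.72 BTU/hr


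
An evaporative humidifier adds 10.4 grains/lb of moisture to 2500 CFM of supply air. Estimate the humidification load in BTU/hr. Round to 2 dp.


Q = 0.68 * 2500 * 10.4 = 17680.00 BTU/hr

17680.00 BTU/hr


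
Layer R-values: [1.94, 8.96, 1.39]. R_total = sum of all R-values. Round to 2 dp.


R_total = 1.94 + 8.96 + 1.39 = 12.29

12.29


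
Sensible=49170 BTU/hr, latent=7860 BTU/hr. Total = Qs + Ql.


Qt = 49170 + 7860 = 57030 BTU/hr

57030 BTU/hr


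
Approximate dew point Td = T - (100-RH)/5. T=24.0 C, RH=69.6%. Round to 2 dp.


Td = 24.0 - (100-69.6)/5 = 17.92 C

17.92 C


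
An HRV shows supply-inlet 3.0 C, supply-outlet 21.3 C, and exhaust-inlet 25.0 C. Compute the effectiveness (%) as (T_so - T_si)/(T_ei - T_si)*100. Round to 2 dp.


eff = (21.3-3.0)/(25.0-3.0)*100 = 83.18 %

83.18 %


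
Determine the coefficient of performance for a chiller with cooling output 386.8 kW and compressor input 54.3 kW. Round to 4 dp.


COP = 386.8 / 54.3 = 7.1234

7.1234


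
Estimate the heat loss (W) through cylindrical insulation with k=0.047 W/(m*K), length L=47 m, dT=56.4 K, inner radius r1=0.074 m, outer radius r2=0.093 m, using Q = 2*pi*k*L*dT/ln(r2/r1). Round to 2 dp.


Q = 2*pi*0.047*47*56.4/ln(0.093/0.074) = 3425.34 W

3425.34 W


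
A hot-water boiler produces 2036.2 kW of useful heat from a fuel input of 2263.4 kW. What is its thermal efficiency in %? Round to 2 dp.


eta = (2036.2/2263.4)*100 = 89.96 %

89.96 %


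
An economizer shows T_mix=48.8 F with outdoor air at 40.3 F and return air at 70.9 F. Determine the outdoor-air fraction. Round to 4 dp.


frac = (48.8 - 70.9) / (40.3 - 70.9) = 0.7222

0.7222


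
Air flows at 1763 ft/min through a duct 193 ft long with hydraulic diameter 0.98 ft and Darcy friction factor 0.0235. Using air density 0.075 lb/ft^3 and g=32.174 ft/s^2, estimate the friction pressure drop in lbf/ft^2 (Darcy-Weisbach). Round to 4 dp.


v_fps = 1763/60 = 29.3833 ft/s
dp = 0.0235*(193/0.98)*0.075*29.3833^2/(2*32.174) = 4.6572 lbf/ft^2

4.6572 lbf/ft^2


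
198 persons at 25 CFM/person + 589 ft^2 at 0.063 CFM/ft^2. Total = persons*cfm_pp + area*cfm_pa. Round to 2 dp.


Total = 198*25 + 589*0.063 = 4987.11 CFM

4987.11 CFM


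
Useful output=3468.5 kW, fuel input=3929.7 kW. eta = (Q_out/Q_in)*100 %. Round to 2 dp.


eta = (3468.5/3929.7)*100 = 88.26 %

88.26 %


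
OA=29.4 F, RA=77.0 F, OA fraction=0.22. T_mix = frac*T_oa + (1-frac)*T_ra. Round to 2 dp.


T_mix = 0.22*29.4 + 0.78*77.0 = 66.53 F

66.53 F


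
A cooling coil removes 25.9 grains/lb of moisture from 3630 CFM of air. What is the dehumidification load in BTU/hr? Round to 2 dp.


Q = 0.68 * 3630 * 25.9 = 63931.56 BTU/hr

63931.56 BTU/hr


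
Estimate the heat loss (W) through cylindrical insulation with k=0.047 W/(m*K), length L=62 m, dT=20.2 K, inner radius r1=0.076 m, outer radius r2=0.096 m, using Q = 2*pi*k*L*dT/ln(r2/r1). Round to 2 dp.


Q = 2*pi*0.047*62*20.2/ln(0.096/0.076) = 1583.14 W

1583.14 W


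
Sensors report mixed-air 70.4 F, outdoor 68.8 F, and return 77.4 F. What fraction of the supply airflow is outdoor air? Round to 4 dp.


frac = (70.4 - 77.4) / (68.8 - 77.4) = 0.8140

0.8140


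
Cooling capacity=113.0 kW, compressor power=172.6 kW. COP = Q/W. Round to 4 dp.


COP = 113.0 / 172.6 = 0.6547

0.6547


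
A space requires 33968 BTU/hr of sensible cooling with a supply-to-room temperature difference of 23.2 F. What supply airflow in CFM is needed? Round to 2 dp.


CFM = 33968 / (1.08 * 23.2) = 1355.68

1355.68 CFM


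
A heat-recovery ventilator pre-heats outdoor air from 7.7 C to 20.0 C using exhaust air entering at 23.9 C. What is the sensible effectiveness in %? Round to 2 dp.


eff = (20.0-7.7)/(23.9-7.7)*100 = 75.93 %

75.93 %


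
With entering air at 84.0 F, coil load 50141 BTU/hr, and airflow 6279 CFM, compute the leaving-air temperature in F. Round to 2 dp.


dT = 50141/(1.08*6279) = 7.3940
T_leave = 84.0 - 7.3940 = 76.61 F

76.61 F


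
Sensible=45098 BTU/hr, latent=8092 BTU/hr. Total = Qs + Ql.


Qt = 45098 + 8092 = 53190 BTU/hr

53190 BTU/hr


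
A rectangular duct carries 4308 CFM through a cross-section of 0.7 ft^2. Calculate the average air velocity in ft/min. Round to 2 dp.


V = 4308 / 0.7 = 6154.29 ft/min

6154.29 ft/min
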